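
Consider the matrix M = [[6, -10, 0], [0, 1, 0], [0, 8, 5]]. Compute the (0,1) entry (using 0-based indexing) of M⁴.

Characteristic polynomial: s^3 - 12s^2 + 41s - 30 = (s - 6)(s - 5)(s - 1), so the eigenvalues are 1, 5, 6.
s=6: eigenvector (1, 0, 0).
s=1: eigenvector (2, 1, -2).
s=5: eigenvector (0, 0, 1).
P = [[1, 2, 0], [0, 1, 0], [0, -2, 1]], D = diag(6, 1, 5), P⁻¹ = [[1, -2, 0], [0, 1, 0], [0, 2, 1]].
M⁴ = P·diag(1296, 1, 625)·P⁻¹ = [[1296, -2590, 0], [0, 1, 0], [0, 1248, 625]].
The requested entry is -2590.

-2590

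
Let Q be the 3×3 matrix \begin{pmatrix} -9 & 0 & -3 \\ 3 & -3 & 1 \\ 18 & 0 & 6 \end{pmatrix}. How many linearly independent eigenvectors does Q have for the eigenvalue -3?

Q + 3I = [[-6, 0, -3], [3, 0, 1], [18, 0, 9]].
This matrix has rank 2, so its null space has dimension 3 − 2 = 1.

1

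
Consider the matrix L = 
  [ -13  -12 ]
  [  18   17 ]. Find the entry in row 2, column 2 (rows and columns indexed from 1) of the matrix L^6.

46873

Characteristic polynomial: t^2 - 4t - 5 = (t - 5)(t + 1), so the eigenvalues are -1, 5.
t=5: eigenvector (-2, 3).
t=-1: eigenvector (-1, 1).
P = [[-2, -1], [3, 1]], D = diag(5, -1), P⁻¹ = [[1, 1], [-3, -2]].
L⁶ = P·diag(15625, 1)·P⁻¹ = [[-31247, -31248], [46872, 46873]].
The requested entry is 46873.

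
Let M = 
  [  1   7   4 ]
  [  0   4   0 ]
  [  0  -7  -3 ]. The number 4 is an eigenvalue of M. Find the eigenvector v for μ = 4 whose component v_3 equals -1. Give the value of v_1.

1

M − 4I = [[-3, 7, 4], [0, 0, 0], [0, -7, -7]].
Solving (M − 4I)v = 0 gives the eigenspace spanned by (1, 1, -1).
With v_3 = -1, v = (1, 1, -1), so v_1 = 1.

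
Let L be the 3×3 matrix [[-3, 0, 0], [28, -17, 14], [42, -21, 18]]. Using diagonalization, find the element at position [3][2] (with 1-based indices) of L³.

Characteristic polynomial: r^3 + 2r^2 - 15r - 36 = (r - 4)(r + 3)^2, so the eigenvalues are -3, -3, 4.
r=-3: eigenvector (1, -4, -6).
r=4: eigenvector (0, 2, 3).
r=-3: eigenvector (0, 1, 1).
P = [[1, 0, 0], [-4, 2, 1], [-6, 3, 1]], D = diag(-3, 4, -3), P⁻¹ = [[1, 0, 0], [2, -1, 1], [0, 3, -2]].
L³ = P·diag(-27, 64, -27)·P⁻¹ = [[-27, 0, 0], [364, -209, 182], [546, -273, 246]].
The requested entry is -273.

-273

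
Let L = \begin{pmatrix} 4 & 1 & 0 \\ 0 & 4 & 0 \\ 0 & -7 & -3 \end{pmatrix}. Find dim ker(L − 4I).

1

L − 4I = [[0, 1, 0], [0, 0, 0], [0, -7, -7]].
This matrix has rank 2, so its null space has dimension 3 − 2 = 1.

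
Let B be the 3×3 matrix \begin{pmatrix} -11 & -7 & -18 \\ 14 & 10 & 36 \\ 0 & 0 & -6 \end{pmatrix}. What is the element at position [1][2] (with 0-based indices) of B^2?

-108

Characteristic polynomial: r^3 + 7r^2 - 6r - 72 = (r - 3)(r + 4)(r + 6), so the eigenvalues are -6, -4, 3.
r=-4: eigenvector (1, -1, 0).
r=3: eigenvector (-1, 2, 0).
r=-6: eigenvector (2, -4, 1).
P = [[1, -1, 2], [-1, 2, -4], [0, 0, 1]], D = diag(-4, 3, -6), P⁻¹ = [[2, 1, 0], [1, 1, 2], [0, 0, 1]].
B² = P·diag(16, 9, 36)·P⁻¹ = [[23, 7, 54], [-14, 2, -108], [0, 0, 36]].
The requested entry is -108.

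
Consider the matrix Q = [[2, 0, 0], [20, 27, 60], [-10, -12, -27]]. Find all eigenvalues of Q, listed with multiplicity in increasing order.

-3, 2, 3

Characteristic polynomial: p(s) = s^3 - 2s^2 - 9s + 18 = (s - 3)(s - 2)(s + 3).
Roots (with multiplicity): -3, 2, 3.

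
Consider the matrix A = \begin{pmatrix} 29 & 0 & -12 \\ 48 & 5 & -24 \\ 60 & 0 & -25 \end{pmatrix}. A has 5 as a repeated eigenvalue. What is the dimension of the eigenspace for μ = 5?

A − 5I = [[24, 0, -12], [48, 0, -24], [60, 0, -30]].
This matrix has rank 1, so its null space has dimension 3 − 1 = 2.

2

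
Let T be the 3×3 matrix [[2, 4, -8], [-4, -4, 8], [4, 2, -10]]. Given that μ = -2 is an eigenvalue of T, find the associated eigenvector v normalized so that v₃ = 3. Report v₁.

T + 2I = [[4, 4, -8], [-4, -2, 8], [4, 2, -8]].
Solving (T + 2I)v = 0 gives the eigenspace spanned by (6, 0, 3).
With v₃ = 3, v = (6, 0, 3), so v₁ = 6.

6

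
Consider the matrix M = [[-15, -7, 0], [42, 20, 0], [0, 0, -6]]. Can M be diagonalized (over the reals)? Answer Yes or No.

Yes

Characteristic polynomial: p(λ) = λ^3 + λ^2 - 36λ - 36 = (λ - 6)(λ + 1)(λ + 6).
All 3 eigenvalues are distinct, so M is diagonalizable.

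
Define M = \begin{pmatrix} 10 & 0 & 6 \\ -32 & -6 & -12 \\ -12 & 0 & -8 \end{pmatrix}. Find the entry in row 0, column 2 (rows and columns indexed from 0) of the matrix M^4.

Characteristic polynomial: r^3 + 4r^2 - 20r - 48 = (r - 4)(r + 2)(r + 6), so the eigenvalues are -6, -2, 4.
r=4: eigenvector (1, -2, -1).
r=-6: eigenvector (0, 1, 0).
r=-2: eigenvector (-1, 2, 2).
P = [[1, 0, -1], [-2, 1, 2], [-1, 0, 2]], D = diag(4, -6, -2), P⁻¹ = [[2, 0, 1], [2, 1, 0], [1, 0, 1]].
M⁴ = P·diag(256, 1296, 16)·P⁻¹ = [[496, 0, 240], [1600, 1296, -480], [-480, 0, -224]].
The requested entry is 240.

240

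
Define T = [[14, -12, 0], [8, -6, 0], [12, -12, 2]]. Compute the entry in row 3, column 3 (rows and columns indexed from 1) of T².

4

Characteristic polynomial: s^3 - 10s^2 + 28s - 24 = (s - 6)(s - 2)^2, so the eigenvalues are 2, 2, 6.
s=6: eigenvector (3, 2, 3).
s=2: eigenvector (1, 1, 1).
s=2: eigenvector (-2, -2, -1).
P = [[3, 1, -2], [2, 1, -2], [3, 1, -1]], D = diag(6, 2, 2), P⁻¹ = [[1, -1, 0], [-4, 3, 2], [-1, 0, 1]].
T² = P·diag(36, 4, 4)·P⁻¹ = [[100, -96, 0], [64, -60, 0], [96, -96, 4]].
The requested entry is 4.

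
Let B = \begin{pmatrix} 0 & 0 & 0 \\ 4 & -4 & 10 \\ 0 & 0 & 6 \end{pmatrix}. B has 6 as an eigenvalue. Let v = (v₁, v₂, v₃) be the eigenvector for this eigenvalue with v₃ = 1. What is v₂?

1

B − 6I = [[-6, 0, 0], [4, -10, 10], [0, 0, 0]].
Solving (B − 6I)v = 0 gives the eigenspace spanned by (0, 1, 1).
With v₃ = 1, v = (0, 1, 1), so v₂ = 1.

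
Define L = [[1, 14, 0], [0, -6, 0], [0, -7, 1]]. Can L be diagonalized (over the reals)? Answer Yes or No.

Characteristic polynomial: p(λ) = λ^3 + 4λ^2 - 11λ + 6 = (λ - 1)^2(λ + 6).
λ = 1 has algebraic multiplicity 2; rank(L − 1I) = 1, so geometric multiplicity = 2.
Every eigenvalue has geometric = algebraic multiplicity, so L is diagonalizable.

Yes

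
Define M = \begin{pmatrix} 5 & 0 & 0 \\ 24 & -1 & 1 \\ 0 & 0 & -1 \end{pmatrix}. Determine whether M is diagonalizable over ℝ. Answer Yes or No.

No

Characteristic polynomial: p(μ) = μ^3 - 3μ^2 - 9μ - 5 = (μ - 5)(μ + 1)^2.
μ = -1 has algebraic multiplicity 2; rank(M + 1I) = 2, so geometric multiplicity = 1.
Geometric multiplicity < algebraic multiplicity, so M is not diagonalizable.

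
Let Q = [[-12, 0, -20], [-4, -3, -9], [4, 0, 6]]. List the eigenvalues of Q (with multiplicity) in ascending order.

Characteristic polynomial: p(t) = t^3 + 9t^2 + 26t + 24 = (t + 2)(t + 3)(t + 4).
Roots (with multiplicity): -4, -3, -2.

-4, -3, -2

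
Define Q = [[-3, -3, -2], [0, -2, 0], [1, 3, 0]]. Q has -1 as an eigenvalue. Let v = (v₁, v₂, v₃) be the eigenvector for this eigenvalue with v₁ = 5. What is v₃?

-5

Q + 1I = [[-2, -3, -2], [0, -1, 0], [1, 3, 1]].
Solving (Q + 1I)v = 0 gives the eigenspace spanned by (5, 0, -5).
With v₁ = 5, v = (5, 0, -5), so v₃ = -5.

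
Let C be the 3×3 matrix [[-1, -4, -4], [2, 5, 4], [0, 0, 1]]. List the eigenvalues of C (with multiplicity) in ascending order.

1, 1, 3

Characteristic polynomial: p(s) = s^3 - 5s^2 + 7s - 3 = (s - 3)(s - 1)^2.
Roots (with multiplicity): 1, 1, 3.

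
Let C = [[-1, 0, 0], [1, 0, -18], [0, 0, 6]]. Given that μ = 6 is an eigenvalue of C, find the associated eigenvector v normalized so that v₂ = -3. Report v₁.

0

C − 6I = [[-7, 0, 0], [1, -6, -18], [0, 0, 0]].
Solving (C − 6I)v = 0 gives the eigenspace spanned by (0, -3, 1).
With v₂ = -3, v = (0, -3, 1), so v₁ = 0.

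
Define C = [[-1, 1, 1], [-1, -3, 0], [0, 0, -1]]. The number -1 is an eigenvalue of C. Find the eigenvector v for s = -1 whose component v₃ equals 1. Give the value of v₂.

-1

C + 1I = [[0, 1, 1], [-1, -2, 0], [0, 0, 0]].
Solving (C + 1I)v = 0 gives the eigenspace spanned by (2, -1, 1).
With v₃ = 1, v = (2, -1, 1), so v₂ = -1.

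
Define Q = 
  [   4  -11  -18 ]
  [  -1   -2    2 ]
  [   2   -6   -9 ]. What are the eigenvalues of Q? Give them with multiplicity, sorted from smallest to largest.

-5, -1, -1

Characteristic polynomial: p(r) = r^3 + 7r^2 + 11r + 5 = (r + 1)^2(r + 5).
Roots (with multiplicity): -5, -1, -1.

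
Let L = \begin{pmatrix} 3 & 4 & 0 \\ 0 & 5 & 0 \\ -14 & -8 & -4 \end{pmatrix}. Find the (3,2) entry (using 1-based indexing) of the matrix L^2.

-64

Characteristic polynomial: μ^3 - 4μ^2 - 17μ + 60 = (μ - 5)(μ - 3)(μ + 4), so the eigenvalues are -4, 3, 5.
μ=-4: eigenvector (0, 0, 1).
μ=5: eigenvector (2, 1, -4).
μ=3: eigenvector (1, 0, -2).
P = [[0, 2, 1], [0, 1, 0], [1, -4, -2]], D = diag(-4, 5, 3), P⁻¹ = [[2, 0, 1], [0, 1, 0], [1, -2, 0]].
L² = P·diag(16, 25, 9)·P⁻¹ = [[9, 32, 0], [0, 25, 0], [14, -64, 16]].
The requested entry is -64.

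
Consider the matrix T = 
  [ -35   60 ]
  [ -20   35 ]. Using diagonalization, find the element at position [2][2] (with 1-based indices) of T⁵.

Characteristic polynomial: r^2 - 25 = (r - 5)(r + 5), so the eigenvalues are -5, 5.
r=5: eigenvector (-3, -2).
r=-5: eigenvector (2, 1).
P = [[-3, 2], [-2, 1]], D = diag(5, -5), P⁻¹ = [[1, -2], [2, -3]].
T⁵ = P·diag(3125, -3125)·P⁻¹ = [[-21875, 37500], [-12500, 21875]].
The requested entry is 21875.

21875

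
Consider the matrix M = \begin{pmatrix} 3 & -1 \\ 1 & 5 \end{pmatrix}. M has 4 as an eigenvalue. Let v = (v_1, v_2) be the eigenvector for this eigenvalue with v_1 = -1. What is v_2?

M − 4I = [[-1, -1], [1, 1]].
Solving (M − 4I)v = 0 gives the eigenspace spanned by (-1, 1).
With v_1 = -1, v = (-1, 1), so v_2 = 1.

1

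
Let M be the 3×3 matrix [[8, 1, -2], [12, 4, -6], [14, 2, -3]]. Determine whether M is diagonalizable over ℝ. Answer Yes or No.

No

Characteristic polynomial: p(s) = s^3 - 9s^2 + 24s - 16 = (s - 4)^2(s - 1).
s = 4 has algebraic multiplicity 2; rank(M − 4I) = 2, so geometric multiplicity = 1.
Geometric multiplicity < algebraic multiplicity, so M is not diagonalizable.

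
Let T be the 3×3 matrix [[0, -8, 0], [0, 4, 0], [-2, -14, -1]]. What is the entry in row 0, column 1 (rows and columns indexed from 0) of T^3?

-128

Characteristic polynomial: r^3 - 3r^2 - 4r = r(r - 4)(r + 1), so the eigenvalues are -1, 0, 4.
r=0: eigenvector (1, 0, -2).
r=4: eigenvector (-2, 1, -2).
r=-1: eigenvector (0, 0, 1).
P = [[1, -2, 0], [0, 1, 0], [-2, -2, 1]], D = diag(0, 4, -1), P⁻¹ = [[1, 2, 0], [0, 1, 0], [2, 6, 1]].
T³ = P·diag(0, 64, -1)·P⁻¹ = [[0, -128, 0], [0, 64, 0], [-2, -134, -1]].
The requested entry is -128.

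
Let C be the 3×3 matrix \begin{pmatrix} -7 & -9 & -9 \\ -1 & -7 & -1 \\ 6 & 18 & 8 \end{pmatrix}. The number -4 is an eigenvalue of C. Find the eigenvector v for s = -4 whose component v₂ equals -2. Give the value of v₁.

C + 4I = [[-3, -9, -9], [-1, -3, -1], [6, 18, 12]].
Solving (C + 4I)v = 0 gives the eigenspace spanned by (6, -2, 0).
With v₂ = -2, v = (6, -2, 0), so v₁ = 6.

6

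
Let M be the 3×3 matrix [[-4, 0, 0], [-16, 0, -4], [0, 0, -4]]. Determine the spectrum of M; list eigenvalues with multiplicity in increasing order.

-4, -4, 0

Characteristic polynomial: p(s) = s^3 + 8s^2 + 16s = s(s + 4)^2.
Roots (with multiplicity): -4, -4, 0.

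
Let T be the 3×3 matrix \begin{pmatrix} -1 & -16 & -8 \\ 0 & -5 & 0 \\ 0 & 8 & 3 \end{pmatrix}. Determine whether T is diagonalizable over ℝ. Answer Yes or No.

Characteristic polynomial: p(s) = s^3 + 3s^2 - 13s - 15 = (s - 3)(s + 1)(s + 5).
All 3 eigenvalues are distinct, so T is diagonalizable.

Yes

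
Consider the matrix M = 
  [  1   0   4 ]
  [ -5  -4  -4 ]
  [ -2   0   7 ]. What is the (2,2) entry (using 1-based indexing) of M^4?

Characteristic polynomial: λ^3 - 4λ^2 - 17λ + 60 = (λ - 5)(λ - 3)(λ + 4), so the eigenvalues are -4, 3, 5.
λ=5: eigenvector (1, -1, 1).
λ=-4: eigenvector (0, 1, 0).
λ=3: eigenvector (-2, 2, -1).
P = [[1, 0, -2], [-1, 1, 2], [1, 0, -1]], D = diag(5, -4, 3), P⁻¹ = [[-1, 0, 2], [1, 1, 0], [-1, 0, 1]].
M⁴ = P·diag(625, 256, 81)·P⁻¹ = [[-463, 0, 1088], [719, 256, -1088], [-544, 0, 1169]].
The requested entry is 256.

256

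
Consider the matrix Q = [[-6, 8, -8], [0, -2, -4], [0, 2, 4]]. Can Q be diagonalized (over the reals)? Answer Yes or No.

Characteristic polynomial: p(s) = s^3 + 4s^2 - 12s = s(s - 2)(s + 6).
All 3 eigenvalues are distinct, so Q is diagonalizable.

Yes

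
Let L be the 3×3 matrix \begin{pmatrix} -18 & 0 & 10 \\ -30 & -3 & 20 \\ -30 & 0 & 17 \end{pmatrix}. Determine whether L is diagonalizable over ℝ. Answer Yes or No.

Yes

Characteristic polynomial: p(r) = r^3 + 4r^2 - 3r - 18 = (r - 2)(r + 3)^2.
r = -3 has algebraic multiplicity 2; rank(L + 3I) = 1, so geometric multiplicity = 2.
Every eigenvalue has geometric = algebraic multiplicity, so L is diagonalizable.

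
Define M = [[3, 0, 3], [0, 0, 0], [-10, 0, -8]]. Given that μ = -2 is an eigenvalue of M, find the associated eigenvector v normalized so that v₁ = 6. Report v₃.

M + 2I = [[5, 0, 3], [0, 2, 0], [-10, 0, -6]].
Solving (M + 2I)v = 0 gives the eigenspace spanned by (6, 0, -10).
With v₁ = 6, v = (6, 0, -10), so v₃ = -10.

-10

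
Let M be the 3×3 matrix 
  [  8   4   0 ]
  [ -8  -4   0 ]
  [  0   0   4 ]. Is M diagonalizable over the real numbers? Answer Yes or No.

Characteristic polynomial: p(r) = r^3 - 8r^2 + 16r = r(r - 4)^2.
r = 4 has algebraic multiplicity 2; rank(M − 4I) = 1, so geometric multiplicity = 2.
Every eigenvalue has geometric = algebraic multiplicity, so M is diagonalizable.

Yes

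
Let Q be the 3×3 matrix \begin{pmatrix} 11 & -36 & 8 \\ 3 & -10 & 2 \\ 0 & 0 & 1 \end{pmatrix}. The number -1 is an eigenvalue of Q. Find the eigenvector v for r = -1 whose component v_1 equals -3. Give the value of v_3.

0

Q + 1I = [[12, -36, 8], [3, -9, 2], [0, 0, 2]].
Solving (Q + 1I)v = 0 gives the eigenspace spanned by (-3, -1, 0).
With v_1 = -3, v = (-3, -1, 0), so v_3 = 0.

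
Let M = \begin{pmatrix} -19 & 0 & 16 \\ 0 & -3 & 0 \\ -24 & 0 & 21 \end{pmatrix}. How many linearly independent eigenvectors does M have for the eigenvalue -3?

2

M + 3I = [[-16, 0, 16], [0, 0, 0], [-24, 0, 24]].
This matrix has rank 1, so its null space has dimension 3 − 1 = 2.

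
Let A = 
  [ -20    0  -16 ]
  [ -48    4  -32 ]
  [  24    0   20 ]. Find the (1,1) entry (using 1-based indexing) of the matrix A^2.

Characteristic polynomial: t^3 - 4t^2 - 16t + 64 = (t - 4)^2(t + 4), so the eigenvalues are -4, 4, 4.
t=-4: eigenvector (1, 2, -1).
t=4: eigenvector (-2, -4, 3).
t=4: eigenvector (0, 1, 0).
P = [[1, -2, 0], [2, -4, 1], [-1, 3, 0]], D = diag(-4, 4, 4), P⁻¹ = [[3, 0, 2], [1, 0, 1], [-2, 1, 0]].
A² = P·diag(16, 16, 16)·P⁻¹ = [[16, 0, 0], [0, 16, 0], [0, 0, 16]].
The requested entry is 16.

16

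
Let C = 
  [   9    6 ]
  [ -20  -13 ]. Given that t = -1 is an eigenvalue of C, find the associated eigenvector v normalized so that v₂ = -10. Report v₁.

C + 1I = [[10, 6], [-20, -12]].
Solving (C + 1I)v = 0 gives the eigenspace spanned by (6, -10).
With v₂ = -10, v = (6, -10), so v₁ = 6.

6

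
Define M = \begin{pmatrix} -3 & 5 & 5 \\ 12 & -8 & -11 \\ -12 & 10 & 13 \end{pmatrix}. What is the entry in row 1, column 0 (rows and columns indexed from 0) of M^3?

Characteristic polynomial: λ^3 - 2λ^2 - 9λ + 18 = (λ - 3)(λ - 2)(λ + 3), so the eigenvalues are -3, 2, 3.
λ=3: eigenvector (0, -1, 1).
λ=-3: eigenvector (-1, 2, -2).
λ=2: eigenvector (1, -1, 2).
P = [[0, -1, 1], [-1, 2, -1], [1, -2, 2]], D = diag(3, -3, 2), P⁻¹ = [[-2, 0, 1], [-1, 1, 1], [0, 1, 1]].
M³ = P·diag(27, -27, 8)·P⁻¹ = [[-27, 35, 35], [108, -62, -89], [-108, 70, 97]].
The requested entry is 108.

108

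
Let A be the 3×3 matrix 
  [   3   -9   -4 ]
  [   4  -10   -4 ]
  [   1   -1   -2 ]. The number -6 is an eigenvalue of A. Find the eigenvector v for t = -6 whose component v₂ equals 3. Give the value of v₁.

A + 6I = [[9, -9, -4], [4, -4, -4], [1, -1, 4]].
Solving (A + 6I)v = 0 gives the eigenspace spanned by (3, 3, 0).
With v₂ = 3, v = (3, 3, 0), so v₁ = 3.

3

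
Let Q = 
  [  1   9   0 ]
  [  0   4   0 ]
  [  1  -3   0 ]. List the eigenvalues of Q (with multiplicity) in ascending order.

0, 1, 4

Characteristic polynomial: p(t) = t^3 - 5t^2 + 4t = t(t - 4)(t - 1).
Roots (with multiplicity): 0, 1, 4.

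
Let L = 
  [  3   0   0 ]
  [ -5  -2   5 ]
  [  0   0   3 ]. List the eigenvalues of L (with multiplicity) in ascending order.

-2, 3, 3

Characteristic polynomial: p(μ) = μ^3 - 4μ^2 - 3μ + 18 = (μ - 3)^2(μ + 2).
Roots (with multiplicity): -2, 3, 3.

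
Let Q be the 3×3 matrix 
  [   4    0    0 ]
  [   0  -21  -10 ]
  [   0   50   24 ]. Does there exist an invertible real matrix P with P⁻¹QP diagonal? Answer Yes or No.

Yes

Characteristic polynomial: p(r) = r^3 - 7r^2 + 8r + 16 = (r - 4)^2(r + 1).
r = 4 has algebraic multiplicity 2; rank(Q − 4I) = 1, so geometric multiplicity = 2.
Every eigenvalue has geometric = algebraic multiplicity, so Q is diagonalizable.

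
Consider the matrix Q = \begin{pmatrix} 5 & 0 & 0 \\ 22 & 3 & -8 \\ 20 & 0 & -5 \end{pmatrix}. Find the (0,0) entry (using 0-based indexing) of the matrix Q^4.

Characteristic polynomial: λ^3 - 3λ^2 - 25λ + 75 = (λ - 5)(λ - 3)(λ + 5), so the eigenvalues are -5, 3, 5.
λ=5: eigenvector (1, 3, 2).
λ=3: eigenvector (0, 1, 0).
λ=-5: eigenvector (0, 1, 1).
P = [[1, 0, 0], [3, 1, 1], [2, 0, 1]], D = diag(5, 3, -5), P⁻¹ = [[1, 0, 0], [-1, 1, -1], [-2, 0, 1]].
Q⁴ = P·diag(625, 81, 625)·P⁻¹ = [[625, 0, 0], [544, 81, 544], [0, 0, 625]].
The requested entry is 625.

625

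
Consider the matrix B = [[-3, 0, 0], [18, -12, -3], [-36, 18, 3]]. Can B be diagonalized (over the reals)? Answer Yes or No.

Yes

Characteristic polynomial: p(λ) = λ^3 + 12λ^2 + 45λ + 54 = (λ + 3)^2(λ + 6).
λ = -3 has algebraic multiplicity 2; rank(B + 3I) = 1, so geometric multiplicity = 2.
Every eigenvalue has geometric = algebraic multiplicity, so B is diagonalizable.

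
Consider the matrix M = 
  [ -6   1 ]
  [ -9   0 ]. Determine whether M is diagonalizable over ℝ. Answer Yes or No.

Characteristic polynomial: p(r) = r^2 + 6r + 9 = (r + 3)^2.
r = -3 has algebraic multiplicity 2; rank(M + 3I) = 1, so geometric multiplicity = 1.
Geometric multiplicity < algebraic multiplicity, so M is not diagonalizable.

No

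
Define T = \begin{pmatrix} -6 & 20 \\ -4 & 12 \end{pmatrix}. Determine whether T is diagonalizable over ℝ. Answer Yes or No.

Characteristic polynomial: p(μ) = μ^2 - 6μ + 8 = (μ - 4)(μ - 2).
All 2 eigenvalues are distinct, so T is diagonalizable.

Yes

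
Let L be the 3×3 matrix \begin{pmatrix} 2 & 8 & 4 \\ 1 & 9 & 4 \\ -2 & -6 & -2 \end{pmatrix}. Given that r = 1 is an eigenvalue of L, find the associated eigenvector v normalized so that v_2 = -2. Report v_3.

L − 1I = [[1, 8, 4], [1, 8, 4], [-2, -6, -3]].
Solving (L − 1I)v = 0 gives the eigenspace spanned by (0, -2, 4).
With v_2 = -2, v = (0, -2, 4), so v_3 = 4.

4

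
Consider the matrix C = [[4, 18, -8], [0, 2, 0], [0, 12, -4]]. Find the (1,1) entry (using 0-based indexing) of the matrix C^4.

16

Characteristic polynomial: t^3 - 2t^2 - 16t + 32 = (t - 4)(t - 2)(t + 4), so the eigenvalues are -4, 2, 4.
t=4: eigenvector (1, 0, 0).
t=2: eigenvector (-1, 1, 2).
t=-4: eigenvector (1, 0, 1).
P = [[1, -1, 1], [0, 1, 0], [0, 2, 1]], D = diag(4, 2, -4), P⁻¹ = [[1, 3, -1], [0, 1, 0], [0, -2, 1]].
C⁴ = P·diag(256, 16, 256)·P⁻¹ = [[256, 240, 0], [0, 16, 0], [0, -480, 256]].
The requested entry is 16.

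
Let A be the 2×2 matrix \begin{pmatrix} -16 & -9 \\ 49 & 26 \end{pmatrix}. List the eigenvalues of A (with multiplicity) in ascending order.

Characteristic polynomial: p(s) = s^2 - 10s + 25 = (s - 5)^2.
Roots (with multiplicity): 5, 5.

5, 5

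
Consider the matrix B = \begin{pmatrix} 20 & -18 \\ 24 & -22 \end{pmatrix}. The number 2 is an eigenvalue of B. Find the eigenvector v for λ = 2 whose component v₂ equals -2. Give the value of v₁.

B − 2I = [[18, -18], [24, -24]].
Solving (B − 2I)v = 0 gives the eigenspace spanned by (-2, -2).
With v₂ = -2, v = (-2, -2), so v₁ = -2.

-2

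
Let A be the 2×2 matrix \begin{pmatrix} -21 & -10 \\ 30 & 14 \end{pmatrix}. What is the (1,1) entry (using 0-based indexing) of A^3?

Characteristic polynomial: s^2 + 7s + 6 = (s + 1)(s + 6), so the eigenvalues are -6, -1.
s=-1: eigenvector (-1, 2).
s=-6: eigenvector (-2, 3).
P = [[-1, -2], [2, 3]], D = diag(-1, -6), P⁻¹ = [[3, 2], [-2, -1]].
A³ = P·diag(-1, -216)·P⁻¹ = [[-861, -430], [1290, 644]].
The requested entry is 644.

644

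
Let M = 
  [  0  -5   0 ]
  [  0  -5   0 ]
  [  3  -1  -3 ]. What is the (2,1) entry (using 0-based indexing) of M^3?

Characteristic polynomial: μ^3 + 8μ^2 + 15μ = μ(μ + 3)(μ + 5), so the eigenvalues are -5, -3, 0.
μ=0: eigenvector (1, 0, 1).
μ=-5: eigenvector (1, 1, -1).
μ=-3: eigenvector (0, 0, 1).
P = [[1, 1, 0], [0, 1, 0], [1, -1, 1]], D = diag(0, -5, -3), P⁻¹ = [[1, -1, 0], [0, 1, 0], [-1, 2, 1]].
M³ = P·diag(0, -125, -27)·P⁻¹ = [[0, -125, 0], [0, -125, 0], [27, 71, -27]].
The requested entry is 71.

71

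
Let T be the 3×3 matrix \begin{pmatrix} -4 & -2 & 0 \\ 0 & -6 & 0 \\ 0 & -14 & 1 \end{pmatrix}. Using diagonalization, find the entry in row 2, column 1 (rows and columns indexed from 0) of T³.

Characteristic polynomial: s^3 + 9s^2 + 14s - 24 = (s - 1)(s + 4)(s + 6), so the eigenvalues are -6, -4, 1.
s=-4: eigenvector (1, 0, 0).
s=-6: eigenvector (1, 1, 2).
s=1: eigenvector (0, 0, 1).
P = [[1, 1, 0], [0, 1, 0], [0, 2, 1]], D = diag(-4, -6, 1), P⁻¹ = [[1, -1, 0], [0, 1, 0], [0, -2, 1]].
T³ = P·diag(-64, -216, 1)·P⁻¹ = [[-64, -152, 0], [0, -216, 0], [0, -434, 1]].
The requested entry is -434.

-434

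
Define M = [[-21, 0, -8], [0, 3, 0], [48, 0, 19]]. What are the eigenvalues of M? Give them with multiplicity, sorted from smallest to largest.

-5, 3, 3

Characteristic polynomial: p(λ) = λ^3 - λ^2 - 21λ + 45 = (λ - 3)^2(λ + 5).
Roots (with multiplicity): -5, 3, 3.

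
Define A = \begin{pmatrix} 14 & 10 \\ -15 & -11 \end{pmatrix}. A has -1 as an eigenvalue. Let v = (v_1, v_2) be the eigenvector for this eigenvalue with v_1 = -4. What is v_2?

6

A + 1I = [[15, 10], [-15, -10]].
Solving (A + 1I)v = 0 gives the eigenspace spanned by (-4, 6).
With v_1 = -4, v = (-4, 6), so v_2 = 6.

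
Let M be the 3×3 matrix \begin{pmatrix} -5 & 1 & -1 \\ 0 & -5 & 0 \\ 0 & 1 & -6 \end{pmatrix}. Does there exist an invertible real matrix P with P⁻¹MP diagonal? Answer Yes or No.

Characteristic polynomial: p(μ) = μ^3 + 16μ^2 + 85μ + 150 = (μ + 5)^2(μ + 6).
μ = -5 has algebraic multiplicity 2; rank(M + 5I) = 1, so geometric multiplicity = 2.
Every eigenvalue has geometric = algebraic multiplicity, so M is diagonalizable.

Yes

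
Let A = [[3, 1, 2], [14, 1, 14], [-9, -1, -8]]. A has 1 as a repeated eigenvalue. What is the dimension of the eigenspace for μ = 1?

A − 1I = [[2, 1, 2], [14, 0, 14], [-9, -1, -9]].
This matrix has rank 2, so its null space has dimension 3 − 2 = 1.

1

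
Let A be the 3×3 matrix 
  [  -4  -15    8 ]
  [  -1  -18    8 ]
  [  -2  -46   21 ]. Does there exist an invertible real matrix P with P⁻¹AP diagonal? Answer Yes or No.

No

Characteristic polynomial: p(μ) = μ^3 + μ^2 - 21μ - 45 = (μ - 5)(μ + 3)^2.
μ = -3 has algebraic multiplicity 2; rank(A + 3I) = 2, so geometric multiplicity = 1.
Geometric multiplicity < algebraic multiplicity, so A is not diagonalizable.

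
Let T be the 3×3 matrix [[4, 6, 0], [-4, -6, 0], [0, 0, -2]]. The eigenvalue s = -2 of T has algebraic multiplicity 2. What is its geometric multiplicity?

T + 2I = [[6, 6, 0], [-4, -4, 0], [0, 0, 0]].
This matrix has rank 1, so its null space has dimension 3 − 1 = 2.

2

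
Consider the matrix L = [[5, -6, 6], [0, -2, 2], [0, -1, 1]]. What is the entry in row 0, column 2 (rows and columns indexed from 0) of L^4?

Characteristic polynomial: λ^3 - 4λ^2 - 5λ = λ(λ - 5)(λ + 1), so the eigenvalues are -1, 0, 5.
λ=5: eigenvector (1, 0, 0).
λ=0: eigenvector (0, 1, 1).
λ=-1: eigenvector (-1, -2, -1).
P = [[1, 0, -1], [0, 1, -2], [0, 1, -1]], D = diag(5, 0, -1), P⁻¹ = [[1, -1, 1], [0, -1, 2], [0, -1, 1]].
L⁴ = P·diag(625, 0, 1)·P⁻¹ = [[625, -624, 624], [0, 2, -2], [0, 1, -1]].
The requested entry is 624.

624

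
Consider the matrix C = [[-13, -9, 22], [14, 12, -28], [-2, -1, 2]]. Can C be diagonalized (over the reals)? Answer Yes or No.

Characteristic polynomial: p(λ) = λ^3 - λ^2 - 16λ - 20 = (λ - 5)(λ + 2)^2.
λ = -2 has algebraic multiplicity 2; rank(C + 2I) = 2, so geometric multiplicity = 1.
Geometric multiplicity < algebraic multiplicity, so C is not diagonalizable.

No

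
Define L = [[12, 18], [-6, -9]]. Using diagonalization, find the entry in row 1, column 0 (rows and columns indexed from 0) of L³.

Characteristic polynomial: λ^2 - 3λ = λ(λ - 3), so the eigenvalues are 0, 3.
λ=3: eigenvector (-2, 1).
λ=0: eigenvector (-3, 2).
P = [[-2, -3], [1, 2]], D = diag(3, 0), P⁻¹ = [[-2, -3], [1, 2]].
L³ = P·diag(27, 0)·P⁻¹ = [[108, 162], [-54, -81]].
The requested entry is -54.

-54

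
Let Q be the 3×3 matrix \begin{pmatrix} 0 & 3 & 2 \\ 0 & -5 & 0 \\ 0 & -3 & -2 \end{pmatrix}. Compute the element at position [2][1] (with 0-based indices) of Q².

Characteristic polynomial: λ^3 + 7λ^2 + 10λ = λ(λ + 2)(λ + 5), so the eigenvalues are -5, -2, 0.
λ=-5: eigenvector (-1, 1, 1).
λ=0: eigenvector (1, 0, 0).
λ=-2: eigenvector (-1, 0, 1).
P = [[-1, 1, -1], [1, 0, 0], [1, 0, 1]], D = diag(-5, 0, -2), P⁻¹ = [[0, 1, 0], [1, 0, 1], [0, -1, 1]].
Q² = P·diag(25, 0, 4)·P⁻¹ = [[0, -21, -4], [0, 25, 0], [0, 21, 4]].
The requested entry is 21.

21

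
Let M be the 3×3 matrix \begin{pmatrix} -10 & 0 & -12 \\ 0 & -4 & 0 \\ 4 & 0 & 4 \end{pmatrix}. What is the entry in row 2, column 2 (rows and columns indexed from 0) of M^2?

Characteristic polynomial: μ^3 + 10μ^2 + 32μ + 32 = (μ + 2)(μ + 4)^2, so the eigenvalues are -4, -4, -2.
μ=-2: eigenvector (-3, 0, 2).
μ=-4: eigenvector (-2, 0, 1).
μ=-4: eigenvector (0, 1, 0).
P = [[-3, -2, 0], [0, 0, 1], [2, 1, 0]], D = diag(-2, -4, -4), P⁻¹ = [[1, 0, 2], [-2, 0, -3], [0, 1, 0]].
M² = P·diag(4, 16, 16)·P⁻¹ = [[52, 0, 72], [0, 16, 0], [-24, 0, -32]].
The requested entry is -32.

-32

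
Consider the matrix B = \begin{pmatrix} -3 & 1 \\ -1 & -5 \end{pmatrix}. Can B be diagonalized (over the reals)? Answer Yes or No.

Characteristic polynomial: p(λ) = λ^2 + 8λ + 16 = (λ + 4)^2.
λ = -4 has algebraic multiplicity 2; rank(B + 4I) = 1, so geometric multiplicity = 1.
Geometric multiplicity < algebraic multiplicity, so B is not diagonalizable.

No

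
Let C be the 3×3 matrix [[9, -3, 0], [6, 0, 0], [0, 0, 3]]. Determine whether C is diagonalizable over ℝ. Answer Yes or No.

Characteristic polynomial: p(μ) = μ^3 - 12μ^2 + 45μ - 54 = (μ - 6)(μ - 3)^2.
μ = 3 has algebraic multiplicity 2; rank(C − 3I) = 1, so geometric multiplicity = 2.
Every eigenvalue has geometric = algebraic multiplicity, so C is diagonalizable.

Yes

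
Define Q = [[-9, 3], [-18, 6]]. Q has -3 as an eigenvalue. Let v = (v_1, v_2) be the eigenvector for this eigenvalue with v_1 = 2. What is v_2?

4

Q + 3I = [[-6, 3], [-18, 9]].
Solving (Q + 3I)v = 0 gives the eigenspace spanned by (2, 4).
With v_1 = 2, v = (2, 4), so v_2 = 4.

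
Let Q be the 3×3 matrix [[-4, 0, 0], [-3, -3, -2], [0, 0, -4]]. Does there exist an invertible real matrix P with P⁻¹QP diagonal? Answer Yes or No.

Characteristic polynomial: p(λ) = λ^3 + 11λ^2 + 40λ + 48 = (λ + 3)(λ + 4)^2.
λ = -4 has algebraic multiplicity 2; rank(Q + 4I) = 1, so geometric multiplicity = 2.
Every eigenvalue has geometric = algebraic multiplicity, so Q is diagonalizable.

Yes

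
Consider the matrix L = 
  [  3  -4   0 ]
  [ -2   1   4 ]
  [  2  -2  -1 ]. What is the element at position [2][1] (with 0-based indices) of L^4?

-80

Characteristic polynomial: μ^3 - 3μ^2 - μ + 3 = (μ - 3)(μ - 1)(μ + 1), so the eigenvalues are -1, 1, 3.
μ=-1: eigenvector (1, 1, 0).
μ=3: eigenvector (-2, 0, -1).
μ=1: eigenvector (2, 1, 1).
P = [[1, -2, 2], [1, 0, 1], [0, -1, 1]], D = diag(-1, 3, 1), P⁻¹ = [[1, 0, -2], [-1, 1, 1], [-1, 1, 2]].
L⁴ = P·diag(1, 81, 1)·P⁻¹ = [[161, -160, -160], [0, 1, 0], [80, -80, -79]].
The requested entry is -80.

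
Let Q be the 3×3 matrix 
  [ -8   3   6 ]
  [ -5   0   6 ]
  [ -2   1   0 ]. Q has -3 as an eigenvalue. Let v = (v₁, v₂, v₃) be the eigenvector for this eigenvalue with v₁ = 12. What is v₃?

4

Q + 3I = [[-5, 3, 6], [-5, 3, 6], [-2, 1, 3]].
Solving (Q + 3I)v = 0 gives the eigenspace spanned by (12, 12, 4).
With v₁ = 12, v = (12, 12, 4), so v₃ = 4.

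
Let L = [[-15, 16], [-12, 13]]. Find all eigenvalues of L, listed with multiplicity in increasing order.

Characteristic polynomial: p(s) = s^2 + 2s - 3 = (s - 1)(s + 3).
Roots (with multiplicity): -3, 1.

-3, 1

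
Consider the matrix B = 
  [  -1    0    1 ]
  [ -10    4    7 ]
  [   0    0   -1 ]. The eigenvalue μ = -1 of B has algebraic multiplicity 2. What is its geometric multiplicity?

1

B + 1I = [[0, 0, 1], [-10, 5, 7], [0, 0, 0]].
This matrix has rank 2, so its null space has dimension 3 − 2 = 1.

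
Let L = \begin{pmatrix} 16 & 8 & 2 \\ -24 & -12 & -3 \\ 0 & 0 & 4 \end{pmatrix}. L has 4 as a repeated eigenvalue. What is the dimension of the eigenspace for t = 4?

L − 4I = [[12, 8, 2], [-24, -16, -3], [0, 0, 0]].
This matrix has rank 2, so its null space has dimension 3 − 2 = 1.

1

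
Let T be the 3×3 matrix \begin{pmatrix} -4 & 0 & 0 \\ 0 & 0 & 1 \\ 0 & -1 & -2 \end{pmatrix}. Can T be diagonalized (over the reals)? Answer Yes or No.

No

Characteristic polynomial: p(s) = s^3 + 6s^2 + 9s + 4 = (s + 1)^2(s + 4).
s = -1 has algebraic multiplicity 2; rank(T + 1I) = 2, so geometric multiplicity = 1.
Geometric multiplicity < algebraic multiplicity, so T is not diagonalizable.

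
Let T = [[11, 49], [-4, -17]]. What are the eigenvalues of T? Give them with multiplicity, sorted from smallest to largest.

Characteristic polynomial: p(λ) = λ^2 + 6λ + 9 = (λ + 3)^2.
Roots (with multiplicity): -3, -3.

-3, -3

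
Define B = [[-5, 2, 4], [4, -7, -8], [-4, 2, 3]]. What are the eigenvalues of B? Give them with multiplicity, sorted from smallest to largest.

-5, -3, -1

Characteristic polynomial: p(s) = s^3 + 9s^2 + 23s + 15 = (s + 1)(s + 3)(s + 5).
Roots (with multiplicity): -5, -3, -1.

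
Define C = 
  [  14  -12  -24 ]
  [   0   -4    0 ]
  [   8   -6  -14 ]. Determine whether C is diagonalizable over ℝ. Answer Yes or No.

Characteristic polynomial: p(t) = t^3 + 4t^2 - 4t - 16 = (t - 2)(t + 2)(t + 4).
All 3 eigenvalues are distinct, so C is diagonalizable.

Yes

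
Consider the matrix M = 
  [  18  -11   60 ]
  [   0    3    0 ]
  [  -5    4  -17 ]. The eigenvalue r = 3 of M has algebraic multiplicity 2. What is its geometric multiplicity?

1

M − 3I = [[15, -11, 60], [0, 0, 0], [-5, 4, -20]].
This matrix has rank 2, so its null space has dimension 3 − 2 = 1.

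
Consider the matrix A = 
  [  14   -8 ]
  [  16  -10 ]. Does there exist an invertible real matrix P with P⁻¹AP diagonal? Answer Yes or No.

Characteristic polynomial: p(t) = t^2 - 4t - 12 = (t - 6)(t + 2).
All 2 eigenvalues are distinct, so A is diagonalizable.

Yes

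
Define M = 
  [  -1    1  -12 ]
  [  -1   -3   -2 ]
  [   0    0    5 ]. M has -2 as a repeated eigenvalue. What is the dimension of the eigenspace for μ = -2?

1

M + 2I = [[1, 1, -12], [-1, -1, -2], [0, 0, 7]].
This matrix has rank 2, so its null space has dimension 3 − 2 = 1.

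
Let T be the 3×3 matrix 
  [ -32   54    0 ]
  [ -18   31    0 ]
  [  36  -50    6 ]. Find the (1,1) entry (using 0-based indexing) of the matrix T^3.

Characteristic polynomial: s^3 - 5s^2 - 26s + 120 = (s - 6)(s - 4)(s + 5), so the eigenvalues are -5, 4, 6.
s=4: eigenvector (-3, -2, 4).
s=6: eigenvector (0, 0, 1).
s=-5: eigenvector (2, 1, -2).
P = [[-3, 0, 2], [-2, 0, 1], [4, 1, -2]], D = diag(4, 6, -5), P⁻¹ = [[1, -2, 0], [0, 2, 1], [2, -3, 0]].
T³ = P·diag(64, 216, -125)·P⁻¹ = [[-692, 1134, 0], [-378, 631, 0], [756, -830, 216]].
The requested entry is 631.

631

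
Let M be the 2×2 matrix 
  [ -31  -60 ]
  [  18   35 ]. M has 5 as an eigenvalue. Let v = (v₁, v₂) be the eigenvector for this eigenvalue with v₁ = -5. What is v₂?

M − 5I = [[-36, -60], [18, 30]].
Solving (M − 5I)v = 0 gives the eigenspace spanned by (-5, 3).
With v₁ = -5, v = (-5, 3), so v₂ = 3.

3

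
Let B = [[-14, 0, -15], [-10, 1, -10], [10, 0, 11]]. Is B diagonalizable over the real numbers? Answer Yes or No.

Yes

Characteristic polynomial: p(μ) = μ^3 + 2μ^2 - 7μ + 4 = (μ - 1)^2(μ + 4).
μ = 1 has algebraic multiplicity 2; rank(B − 1I) = 1, so geometric multiplicity = 2.
Every eigenvalue has geometric = algebraic multiplicity, so B is diagonalizable.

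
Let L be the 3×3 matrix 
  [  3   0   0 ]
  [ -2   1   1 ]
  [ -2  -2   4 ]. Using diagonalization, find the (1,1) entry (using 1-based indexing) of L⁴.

81

Characteristic polynomial: s^3 - 8s^2 + 21s - 18 = (s - 3)^2(s - 2), so the eigenvalues are 2, 3, 3.
s=3: eigenvector (1, 0, 2).
s=3: eigenvector (0, -1, -2).
s=2: eigenvector (0, 1, 1).
P = [[1, 0, 0], [0, -1, 1], [2, -2, 1]], D = diag(3, 3, 2), P⁻¹ = [[1, 0, 0], [2, 1, -1], [2, 2, -1]].
L⁴ = P·diag(81, 81, 16)·P⁻¹ = [[81, 0, 0], [-130, -49, 65], [-130, -130, 146]].
The requested entry is 81.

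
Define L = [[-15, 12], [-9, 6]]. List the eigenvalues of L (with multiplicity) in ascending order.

-6, -3

Characteristic polynomial: p(t) = t^2 + 9t + 18 = (t + 3)(t + 6).
Roots (with multiplicity): -6, -3.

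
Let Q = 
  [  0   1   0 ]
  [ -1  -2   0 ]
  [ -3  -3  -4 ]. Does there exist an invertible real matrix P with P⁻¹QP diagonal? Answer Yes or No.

Characteristic polynomial: p(μ) = μ^3 + 6μ^2 + 9μ + 4 = (μ + 1)^2(μ + 4).
μ = -1 has algebraic multiplicity 2; rank(Q + 1I) = 2, so geometric multiplicity = 1.
Geometric multiplicity < algebraic multiplicity, so Q is not diagonalizable.

No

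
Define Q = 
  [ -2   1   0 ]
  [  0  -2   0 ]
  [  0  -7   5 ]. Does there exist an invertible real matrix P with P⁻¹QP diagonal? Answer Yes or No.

No

Characteristic polynomial: p(μ) = μ^3 - μ^2 - 16μ - 20 = (μ - 5)(μ + 2)^2.
μ = -2 has algebraic multiplicity 2; rank(Q + 2I) = 2, so geometric multiplicity = 1.
Geometric multiplicity < algebraic multiplicity, so Q is not diagonalizable.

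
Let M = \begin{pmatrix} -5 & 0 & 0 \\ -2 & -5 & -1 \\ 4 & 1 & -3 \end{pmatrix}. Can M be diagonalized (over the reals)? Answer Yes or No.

Characteristic polynomial: p(λ) = λ^3 + 13λ^2 + 56λ + 80 = (λ + 4)^2(λ + 5).
λ = -4 has algebraic multiplicity 2; rank(M + 4I) = 2, so geometric multiplicity = 1.
Geometric multiplicity < algebraic multiplicity, so M is not diagonalizable.

No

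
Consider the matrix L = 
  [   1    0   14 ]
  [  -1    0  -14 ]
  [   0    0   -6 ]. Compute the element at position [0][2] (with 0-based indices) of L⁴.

Characteristic polynomial: t^3 + 5t^2 - 6t = t(t - 1)(t + 6), so the eigenvalues are -6, 0, 1.
t=1: eigenvector (1, -1, 0).
t=-6: eigenvector (-2, 2, 1).
t=0: eigenvector (0, 1, 0).
P = [[1, -2, 0], [-1, 2, 1], [0, 1, 0]], D = diag(1, -6, 0), P⁻¹ = [[1, 0, 2], [0, 0, 1], [1, 1, 0]].
L⁴ = P·diag(1, 1296, 0)·P⁻¹ = [[1, 0, -2590], [-1, 0, 2590], [0, 0, 1296]].
The requested entry is -2590.

-2590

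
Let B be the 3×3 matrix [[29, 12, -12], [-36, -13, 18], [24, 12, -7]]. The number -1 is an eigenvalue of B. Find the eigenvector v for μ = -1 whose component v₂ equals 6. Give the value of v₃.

-4

B + 1I = [[30, 12, -12], [-36, -12, 18], [24, 12, -6]].
Solving (B + 1I)v = 0 gives the eigenspace spanned by (-4, 6, -4).
With v₂ = 6, v = (-4, 6, -4), so v₃ = -4.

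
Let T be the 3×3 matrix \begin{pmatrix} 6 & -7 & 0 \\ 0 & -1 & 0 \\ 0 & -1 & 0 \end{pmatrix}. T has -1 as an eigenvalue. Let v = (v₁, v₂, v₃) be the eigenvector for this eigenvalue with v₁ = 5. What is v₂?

5

T + 1I = [[7, -7, 0], [0, 0, 0], [0, -1, 1]].
Solving (T + 1I)v = 0 gives the eigenspace spanned by (5, 5, 5).
With v₁ = 5, v = (5, 5, 5), so v₂ = 5.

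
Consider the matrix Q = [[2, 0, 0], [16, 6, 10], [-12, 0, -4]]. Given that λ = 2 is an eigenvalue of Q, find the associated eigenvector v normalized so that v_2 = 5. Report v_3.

Q − 2I = [[0, 0, 0], [16, 4, 10], [-12, 0, -6]].
Solving (Q − 2I)v = 0 gives the eigenspace spanned by (5, 5, -10).
With v_2 = 5, v = (5, 5, -10), so v_3 = -10.

-10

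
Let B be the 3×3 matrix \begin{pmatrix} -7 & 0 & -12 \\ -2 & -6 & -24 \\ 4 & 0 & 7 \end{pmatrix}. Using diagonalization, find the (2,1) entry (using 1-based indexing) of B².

-70

Characteristic polynomial: r^3 + 6r^2 - r - 6 = (r - 1)(r + 1)(r + 6), so the eigenvalues are -6, -1, 1.
r=1: eigenvector (-3, -6, 2).
r=-6: eigenvector (0, 1, 0).
r=-1: eigenvector (-2, -4, 1).
P = [[-3, 0, -2], [-6, 1, -4], [2, 0, 1]], D = diag(1, -6, -1), P⁻¹ = [[1, 0, 2], [-2, 1, 0], [-2, 0, -3]].
B² = P·diag(1, 36, 1)·P⁻¹ = [[1, 0, 0], [-70, 36, 0], [0, 0, 1]].
The requested entry is -70.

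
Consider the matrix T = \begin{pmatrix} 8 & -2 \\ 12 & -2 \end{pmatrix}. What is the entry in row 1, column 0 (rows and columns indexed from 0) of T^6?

Characteristic polynomial: μ^2 - 6μ + 8 = (μ - 4)(μ - 2), so the eigenvalues are 2, 4.
μ=4: eigenvector (1, 2).
μ=2: eigenvector (1, 3).
P = [[1, 1], [2, 3]], D = diag(4, 2), P⁻¹ = [[3, -1], [-2, 1]].
T⁶ = P·diag(4096, 64)·P⁻¹ = [[12160, -4032], [24192, -8000]].
The requested entry is 24192.

24192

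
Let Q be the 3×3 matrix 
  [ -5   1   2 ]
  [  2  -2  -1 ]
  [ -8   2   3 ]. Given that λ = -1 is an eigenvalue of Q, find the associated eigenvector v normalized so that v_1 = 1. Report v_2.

Q + 1I = [[-4, 1, 2], [2, -1, -1], [-8, 2, 4]].
Solving (Q + 1I)v = 0 gives the eigenspace spanned by (1, 0, 2).
With v_1 = 1, v = (1, 0, 2), so v_2 = 0.

0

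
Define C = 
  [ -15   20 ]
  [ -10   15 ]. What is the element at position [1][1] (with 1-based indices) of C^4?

625

Characteristic polynomial: λ^2 - 25 = (λ - 5)(λ + 5), so the eigenvalues are -5, 5.
λ=5: eigenvector (1, 1).
λ=-5: eigenvector (-2, -1).
P = [[1, -2], [1, -1]], D = diag(5, -5), P⁻¹ = [[-1, 2], [-1, 1]].
C⁴ = P·diag(625, 625)·P⁻¹ = [[625, 0], [0, 625]].
The requested entry is 625.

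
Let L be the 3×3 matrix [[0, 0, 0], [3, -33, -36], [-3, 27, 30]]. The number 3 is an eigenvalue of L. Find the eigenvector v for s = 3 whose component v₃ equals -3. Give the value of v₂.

3

L − 3I = [[-3, 0, 0], [3, -36, -36], [-3, 27, 27]].
Solving (L − 3I)v = 0 gives the eigenspace spanned by (0, 3, -3).
With v₃ = -3, v = (0, 3, -3), so v₂ = 3.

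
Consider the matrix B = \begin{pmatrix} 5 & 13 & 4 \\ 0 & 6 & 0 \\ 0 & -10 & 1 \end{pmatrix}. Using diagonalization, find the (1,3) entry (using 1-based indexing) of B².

Characteristic polynomial: t^3 - 12t^2 + 41t - 30 = (t - 6)(t - 5)(t - 1), so the eigenvalues are 1, 5, 6.
t=5: eigenvector (1, 0, 0).
t=6: eigenvector (5, 1, -2).
t=1: eigenvector (-1, 0, 1).
P = [[1, 5, -1], [0, 1, 0], [0, -2, 1]], D = diag(5, 6, 1), P⁻¹ = [[1, -3, 1], [0, 1, 0], [0, 2, 1]].
B² = P·diag(25, 36, 1)·P⁻¹ = [[25, 103, 24], [0, 36, 0], [0, -70, 1]].
The requested entry is 24.

24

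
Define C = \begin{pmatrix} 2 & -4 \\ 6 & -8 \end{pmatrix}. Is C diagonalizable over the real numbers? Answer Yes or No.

Characteristic polynomial: p(λ) = λ^2 + 6λ + 8 = (λ + 2)(λ + 4).
All 2 eigenvalues are distinct, so C is diagonalizable.

Yes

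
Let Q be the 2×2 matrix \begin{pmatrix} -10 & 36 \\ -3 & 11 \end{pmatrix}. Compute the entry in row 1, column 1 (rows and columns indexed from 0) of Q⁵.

Characteristic polynomial: r^2 - r - 2 = (r - 2)(r + 1), so the eigenvalues are -1, 2.
r=-1: eigenvector (4, 1).
r=2: eigenvector (-3, -1).
P = [[4, -3], [1, -1]], D = diag(-1, 2), P⁻¹ = [[1, -3], [1, -4]].
Q⁵ = P·diag(-1, 32)·P⁻¹ = [[-100, 396], [-33, 131]].
The requested entry is 131.

131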